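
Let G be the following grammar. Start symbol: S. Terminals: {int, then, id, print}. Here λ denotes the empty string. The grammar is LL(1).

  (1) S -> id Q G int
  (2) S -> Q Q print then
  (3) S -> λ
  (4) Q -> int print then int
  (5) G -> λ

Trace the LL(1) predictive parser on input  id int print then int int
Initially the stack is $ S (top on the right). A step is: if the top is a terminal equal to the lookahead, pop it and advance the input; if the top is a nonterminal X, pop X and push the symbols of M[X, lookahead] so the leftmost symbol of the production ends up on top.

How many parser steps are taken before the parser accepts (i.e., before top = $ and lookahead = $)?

9

step 1: stack=$ S  input=id int print then int int $  — expand S -> id Q G int
step 2: stack=$ int G Q id  input=id int print then int int $  — match id
step 3: stack=$ int G Q  input=int print then int int $  — expand Q -> int print then int
step 4: stack=$ int G int then print int  input=int print then int int $  — match int
step 5: stack=$ int G int then print  input=print then int int $  — match print
step 6: stack=$ int G int then  input=then int int $  — match then
step 7: stack=$ int G int  input=int int $  — match int
step 8: stack=$ int G  input=int $  — expand G -> λ
step 9: stack=$ int  input=int $  — match int
Accept reached after 9 steps.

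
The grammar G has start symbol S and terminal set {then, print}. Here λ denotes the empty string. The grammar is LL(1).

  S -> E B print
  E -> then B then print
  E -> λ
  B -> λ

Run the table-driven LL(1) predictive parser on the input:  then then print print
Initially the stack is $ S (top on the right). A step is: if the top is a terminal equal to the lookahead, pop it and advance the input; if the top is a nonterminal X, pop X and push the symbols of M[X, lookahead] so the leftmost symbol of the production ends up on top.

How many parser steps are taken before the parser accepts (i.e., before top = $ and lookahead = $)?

     Stack                        Input                    Action
  1  $ S                          then then print print $  expand S -> E B print
  2  $ print B E                  then then print print $  expand E -> then B then print
  3  $ print B print then B then  then then print print $  match then
  4  $ print B print then B       then print print $       expand B -> λ
  5  $ print B print then         then print print $       match then
  6  $ print B print              print print $            match print
  7  $ print B                    print $                  expand B -> λ
  8  $ print                      print $                  match print
Accept reached after 8 steps.

8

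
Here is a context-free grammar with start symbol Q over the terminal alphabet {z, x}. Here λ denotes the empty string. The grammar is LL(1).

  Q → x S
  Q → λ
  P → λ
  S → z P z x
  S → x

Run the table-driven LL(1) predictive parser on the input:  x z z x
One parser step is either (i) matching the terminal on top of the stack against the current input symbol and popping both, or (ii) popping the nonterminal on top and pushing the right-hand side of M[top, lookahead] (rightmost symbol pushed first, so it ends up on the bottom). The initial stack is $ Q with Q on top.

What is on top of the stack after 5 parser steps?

z

step 1: stack=$ Q  input=x z z x $  — expand Q → x S
step 2: stack=$ S x  input=x z z x $  — match x
step 3: stack=$ S  input=z z x $  — expand S → z P z x
step 4: stack=$ x z P z  input=z z x $  — match z
step 5: stack=$ x z P  input=z x $  — expand P → λ
Stack after step 5: $ x z (top = z).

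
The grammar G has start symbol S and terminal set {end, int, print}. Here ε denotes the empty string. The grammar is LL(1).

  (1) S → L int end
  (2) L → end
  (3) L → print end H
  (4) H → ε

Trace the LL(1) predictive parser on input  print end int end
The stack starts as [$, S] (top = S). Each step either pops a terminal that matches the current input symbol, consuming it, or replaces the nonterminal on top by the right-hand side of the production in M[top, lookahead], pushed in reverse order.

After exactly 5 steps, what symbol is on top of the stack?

int

     Stack                  Input                Action
  1  $ S                    print end int end $  expand S → L int end
  2  $ end int L            print end int end $  expand L → print end H
  3  $ end int H end print  print end int end $  match print
  4  $ end int H end        end int end $        match end
  5  $ end int H            int end $            expand H → ε
Stack after step 5: $ end int (top = int).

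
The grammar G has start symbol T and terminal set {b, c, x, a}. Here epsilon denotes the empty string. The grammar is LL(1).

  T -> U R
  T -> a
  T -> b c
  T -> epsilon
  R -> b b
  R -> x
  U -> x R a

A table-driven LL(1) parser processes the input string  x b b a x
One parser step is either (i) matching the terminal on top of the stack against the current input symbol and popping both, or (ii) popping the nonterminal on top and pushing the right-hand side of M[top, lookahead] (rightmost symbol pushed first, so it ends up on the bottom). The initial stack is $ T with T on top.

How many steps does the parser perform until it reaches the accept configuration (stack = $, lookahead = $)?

step 1: stack=$ T  input=x b b a x $  — expand T -> U R
step 2: stack=$ R U  input=x b b a x $  — expand U -> x R a
step 3: stack=$ R a R x  input=x b b a x $  — match x
step 4: stack=$ R a R  input=b b a x $  — expand R -> b b
step 5: stack=$ R a b b  input=b b a x $  — match b
step 6: stack=$ R a b  input=b a x $  — match b
step 7: stack=$ R a  input=a x $  — match a
step 8: stack=$ R  input=x $  — expand R -> x
step 9: stack=$ x  input=x $  — match x
Accept reached after 9 steps.

9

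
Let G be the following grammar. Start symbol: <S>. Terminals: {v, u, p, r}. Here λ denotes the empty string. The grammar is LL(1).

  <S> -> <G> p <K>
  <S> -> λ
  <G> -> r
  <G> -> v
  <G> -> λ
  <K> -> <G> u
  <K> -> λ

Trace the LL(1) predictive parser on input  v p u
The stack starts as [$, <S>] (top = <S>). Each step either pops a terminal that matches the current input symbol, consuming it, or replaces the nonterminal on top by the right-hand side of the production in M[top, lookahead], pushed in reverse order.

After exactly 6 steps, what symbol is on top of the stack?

u

step 1: stack=$ <S>  input=v p u $  — expand <S> -> <G> p <K>
step 2: stack=$ <K> p <G>  input=v p u $  — expand <G> -> v
step 3: stack=$ <K> p v  input=v p u $  — match v
step 4: stack=$ <K> p  input=p u $  — match p
step 5: stack=$ <K>  input=u $  — expand <K> -> <G> u
step 6: stack=$ u <G>  input=u $  — expand <G> -> λ
Stack after step 6: $ u (top = u).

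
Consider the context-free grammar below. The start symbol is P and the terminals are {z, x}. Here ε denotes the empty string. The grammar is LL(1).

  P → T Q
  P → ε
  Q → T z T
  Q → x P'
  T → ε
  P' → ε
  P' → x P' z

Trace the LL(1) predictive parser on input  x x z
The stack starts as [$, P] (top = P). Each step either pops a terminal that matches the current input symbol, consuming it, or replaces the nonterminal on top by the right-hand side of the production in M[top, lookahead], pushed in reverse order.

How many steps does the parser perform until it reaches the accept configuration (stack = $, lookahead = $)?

8

     Stack     Input    Action
  1  $ P       x x z $  expand P → T Q
  2  $ Q T     x x z $  expand T → ε
  3  $ Q       x x z $  expand Q → x P'
  4  $ P' x    x x z $  match x
  5  $ P'      x z $    expand P' → x P' z
  6  $ z P' x  x z $    match x
  7  $ z P'    z $      expand P' → ε
  8  $ z       z $      match z
Accept reached after 8 steps.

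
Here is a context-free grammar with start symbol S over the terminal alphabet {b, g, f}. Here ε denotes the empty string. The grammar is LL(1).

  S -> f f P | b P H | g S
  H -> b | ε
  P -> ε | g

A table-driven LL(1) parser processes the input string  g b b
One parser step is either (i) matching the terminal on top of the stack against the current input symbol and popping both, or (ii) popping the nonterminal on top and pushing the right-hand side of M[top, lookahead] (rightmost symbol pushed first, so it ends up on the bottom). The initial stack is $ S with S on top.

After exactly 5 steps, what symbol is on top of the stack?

H

step 1: stack=$ S  input=g b b $  — expand S -> g S
step 2: stack=$ S g  input=g b b $  — match g
step 3: stack=$ S  input=b b $  — expand S -> b P H
step 4: stack=$ H P b  input=b b $  — match b
step 5: stack=$ H P  input=b $  — expand P -> ε
Stack after step 5: $ H (top = H).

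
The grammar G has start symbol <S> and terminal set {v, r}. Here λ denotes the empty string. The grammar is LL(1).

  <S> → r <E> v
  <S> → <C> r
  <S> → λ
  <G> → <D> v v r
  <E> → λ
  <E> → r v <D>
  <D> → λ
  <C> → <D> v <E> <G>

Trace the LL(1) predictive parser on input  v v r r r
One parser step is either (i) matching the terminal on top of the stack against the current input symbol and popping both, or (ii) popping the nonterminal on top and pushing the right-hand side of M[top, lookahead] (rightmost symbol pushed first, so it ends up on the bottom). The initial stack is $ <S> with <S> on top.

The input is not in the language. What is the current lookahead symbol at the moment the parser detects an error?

r

     Stack              Input        Action
  1  $ <S>              v v r r r $  expand <S> → <C> r
  2  $ r <C>            v v r r r $  expand <C> → <D> v <E> <G>
  3  $ r <G> <E> v <D>  v v r r r $  expand <D> → λ
  4  $ r <G> <E> v      v v r r r $  match v
  5  $ r <G> <E>        v r r r $    expand <E> → λ
  6  $ r <G>            v r r r $    expand <G> → <D> v v r
  7  $ r r v v <D>      v r r r $    expand <D> → λ
  8  $ r r v v          v r r r $    match v
  9  $ r r v            r r r $      error: top is terminal v but lookahead is r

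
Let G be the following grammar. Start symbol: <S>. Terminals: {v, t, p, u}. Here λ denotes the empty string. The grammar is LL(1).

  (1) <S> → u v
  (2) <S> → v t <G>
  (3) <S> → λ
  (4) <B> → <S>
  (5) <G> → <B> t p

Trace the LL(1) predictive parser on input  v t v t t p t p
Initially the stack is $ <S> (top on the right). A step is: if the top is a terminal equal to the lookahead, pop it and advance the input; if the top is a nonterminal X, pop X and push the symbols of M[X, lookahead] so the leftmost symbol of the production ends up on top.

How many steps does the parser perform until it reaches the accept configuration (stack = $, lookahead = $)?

15

step 1: stack=$ <S>  input=v t v t t p t p $  — expand <S> → v t <G>
step 2: stack=$ <G> t v  input=v t v t t p t p $  — match v
step 3: stack=$ <G> t  input=t v t t p t p $  — match t
step 4: stack=$ <G>  input=v t t p t p $  — expand <G> → <B> t p
step 5: stack=$ p t <B>  input=v t t p t p $  — expand <B> → <S>
step 6: stack=$ p t <S>  input=v t t p t p $  — expand <S> → v t <G>
step 7: stack=$ p t <G> t v  input=v t t p t p $  — match v
step 8: stack=$ p t <G> t  input=t t p t p $  — match t
step 9: stack=$ p t <G>  input=t p t p $  — expand <G> → <B> t p
step 10: stack=$ p t p t <B>  input=t p t p $  — expand <B> → <S>
step 11: stack=$ p t p t <S>  input=t p t p $  — expand <S> → λ
step 12: stack=$ p t p t  input=t p t p $  — match t
step 13: stack=$ p t p  input=p t p $  — match p
step 14: stack=$ p t  input=t p $  — match t
step 15: stack=$ p  input=p $  — match p
Accept reached after 15 steps.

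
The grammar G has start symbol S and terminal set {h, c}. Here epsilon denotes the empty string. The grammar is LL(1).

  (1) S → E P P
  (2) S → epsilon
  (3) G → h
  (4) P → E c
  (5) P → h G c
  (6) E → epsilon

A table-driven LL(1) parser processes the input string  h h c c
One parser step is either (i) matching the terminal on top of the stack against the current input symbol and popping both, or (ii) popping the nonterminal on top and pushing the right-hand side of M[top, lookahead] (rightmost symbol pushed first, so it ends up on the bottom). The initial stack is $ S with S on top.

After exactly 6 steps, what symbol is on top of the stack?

     Stack      Input      Action
  1  $ S        h h c c $  expand S → E P P
  2  $ P P E    h h c c $  expand E → epsilon
  3  $ P P      h h c c $  expand P → h G c
  4  $ P c G h  h h c c $  match h
  5  $ P c G    h c c $    expand G → h
  6  $ P c h    h c c $    match h
Stack after step 6: $ P c (top = c).

c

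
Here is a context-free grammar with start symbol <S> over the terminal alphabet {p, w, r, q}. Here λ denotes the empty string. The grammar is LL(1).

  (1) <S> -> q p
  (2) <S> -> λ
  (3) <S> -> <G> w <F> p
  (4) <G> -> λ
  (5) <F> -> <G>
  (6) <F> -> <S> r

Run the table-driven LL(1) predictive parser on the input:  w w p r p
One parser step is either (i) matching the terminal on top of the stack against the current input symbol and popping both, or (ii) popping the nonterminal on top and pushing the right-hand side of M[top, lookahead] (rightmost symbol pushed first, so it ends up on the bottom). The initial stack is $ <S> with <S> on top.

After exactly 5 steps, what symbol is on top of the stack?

     Stack          Input        Action
  1  $ <S>          w w p r p $  expand <S> -> <G> w <F> p
  2  $ p <F> w <G>  w w p r p $  expand <G> -> λ
  3  $ p <F> w      w w p r p $  match w
  4  $ p <F>        w p r p $    expand <F> -> <S> r
  5  $ p r <S>      w p r p $    expand <S> -> <G> w <F> p
Stack after step 5: $ p r p <F> w <G> (top = <G>).

<G>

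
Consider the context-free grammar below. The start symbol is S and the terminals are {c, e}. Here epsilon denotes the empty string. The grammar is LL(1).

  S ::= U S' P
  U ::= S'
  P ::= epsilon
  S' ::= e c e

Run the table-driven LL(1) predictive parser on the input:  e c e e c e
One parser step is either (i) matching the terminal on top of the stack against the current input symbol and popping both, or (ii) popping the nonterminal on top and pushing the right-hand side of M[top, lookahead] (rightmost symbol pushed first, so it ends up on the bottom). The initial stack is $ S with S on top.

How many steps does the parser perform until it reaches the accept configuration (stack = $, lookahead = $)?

11

      Stack         Input          Action
   1  $ S           e c e e c e $  expand S ::= U S' P
   2  $ P S' U      e c e e c e $  expand U ::= S'
   3  $ P S' S'     e c e e c e $  expand S' ::= e c e
   4  $ P S' e c e  e c e e c e $  match e
   5  $ P S' e c    c e e c e $    match c
   6  $ P S' e      e e c e $      match e
   7  $ P S'        e c e $        expand S' ::= e c e
   8  $ P e c e     e c e $        match e
   9  $ P e c       c e $          match c
  10  $ P e         e $            match e
  11  $ P           $              expand P ::= epsilon
Accept reached after 11 steps.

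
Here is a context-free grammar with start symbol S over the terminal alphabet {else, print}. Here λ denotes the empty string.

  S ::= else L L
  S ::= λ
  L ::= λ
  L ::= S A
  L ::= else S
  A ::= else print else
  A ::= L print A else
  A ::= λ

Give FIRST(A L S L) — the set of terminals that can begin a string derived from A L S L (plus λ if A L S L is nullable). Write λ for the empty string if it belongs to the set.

{λ, else, print}

FIRST(S) = {λ, else}
FIRST(L) = {λ, else, print}  (via S A)
FIRST(A) = {λ, else, print}  (via L print A else)
FIRST(A L S L): take FIRST of each symbol in turn, carrying on past any symbol whose FIRST contains λ; result {λ, else, print}.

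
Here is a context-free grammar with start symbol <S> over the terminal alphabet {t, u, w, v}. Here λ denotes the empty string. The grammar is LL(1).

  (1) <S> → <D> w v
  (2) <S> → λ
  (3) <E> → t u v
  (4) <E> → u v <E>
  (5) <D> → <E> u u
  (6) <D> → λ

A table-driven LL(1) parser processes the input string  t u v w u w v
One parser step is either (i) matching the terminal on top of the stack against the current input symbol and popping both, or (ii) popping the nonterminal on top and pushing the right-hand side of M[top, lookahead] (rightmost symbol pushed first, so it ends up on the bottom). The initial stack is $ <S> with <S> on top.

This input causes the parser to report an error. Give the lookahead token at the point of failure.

w

step 1: stack=$ <S>  input=t u v w u w v $  — expand <S> → <D> w v
step 2: stack=$ v w <D>  input=t u v w u w v $  — expand <D> → <E> u u
step 3: stack=$ v w u u <E>  input=t u v w u w v $  — expand <E> → t u v
step 4: stack=$ v w u u v u t  input=t u v w u w v $  — match t
step 5: stack=$ v w u u v u  input=u v w u w v $  — match u
step 6: stack=$ v w u u v  input=v w u w v $  — match v
step 7: stack=$ v w u u  input=w u w v $  — error: top is terminal u but lookahead is w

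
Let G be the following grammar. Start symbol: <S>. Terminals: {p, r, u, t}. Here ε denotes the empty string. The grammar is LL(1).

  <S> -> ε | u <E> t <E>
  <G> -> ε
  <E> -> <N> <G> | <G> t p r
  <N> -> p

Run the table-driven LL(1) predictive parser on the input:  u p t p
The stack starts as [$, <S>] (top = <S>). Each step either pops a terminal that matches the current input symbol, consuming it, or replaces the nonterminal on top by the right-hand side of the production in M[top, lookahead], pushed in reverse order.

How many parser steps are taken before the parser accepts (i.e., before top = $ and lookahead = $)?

      Stack            Input      Action
   1  $ <S>            u p t p $  expand <S> -> u <E> t <E>
   2  $ <E> t <E> u    u p t p $  match u
   3  $ <E> t <E>      p t p $    expand <E> -> <N> <G>
   4  $ <E> t <G> <N>  p t p $    expand <N> -> p
   5  $ <E> t <G> p    p t p $    match p
   6  $ <E> t <G>      t p $      expand <G> -> ε
   7  $ <E> t          t p $      match t
   8  $ <E>            p $        expand <E> -> <N> <G>
   9  $ <G> <N>        p $        expand <N> -> p
  10  $ <G> p          p $        match p
  11  $ <G>            $          expand <G> -> ε
Accept reached after 11 steps.

11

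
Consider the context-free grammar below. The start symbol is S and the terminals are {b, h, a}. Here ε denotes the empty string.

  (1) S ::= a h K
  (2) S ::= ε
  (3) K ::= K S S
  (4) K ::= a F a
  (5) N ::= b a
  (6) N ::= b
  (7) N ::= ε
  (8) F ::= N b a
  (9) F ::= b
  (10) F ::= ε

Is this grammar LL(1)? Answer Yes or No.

No

FIRST(S) = {ε, a}
FIRST(K) = {a}
FIRST(N) = {ε, b}
FIRST(F) = {ε, b}
FOLLOW(S) = {$, a}
FOLLOW(K) = {$, a}
FOLLOW(N) = {b}
FOLLOW(F) = {a}
Cell M[F, b] receives both F ::= N b a and F ::= b — the grammar is not LL(1).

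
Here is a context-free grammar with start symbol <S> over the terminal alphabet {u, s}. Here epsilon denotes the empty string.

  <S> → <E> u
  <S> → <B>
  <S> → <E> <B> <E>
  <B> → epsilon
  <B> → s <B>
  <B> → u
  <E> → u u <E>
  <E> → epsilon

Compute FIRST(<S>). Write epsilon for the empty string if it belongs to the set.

FIRST(<B>): from <B>→epsilon we get {epsilon}; from <B>→s <B> we get {s}; from <B>→u we get {u}. So FIRST(<B>) = {epsilon, s, u}.
FIRST(<E>): from <E>→u u <E> we get {u}; from <E>→epsilon we get {epsilon}. So FIRST(<E>) = {epsilon, u}.
FIRST(<S>): from <S>→<E> u we get {u}; from <S>→<B> we get {epsilon, s, u}; from <S>→<E> <B> <E> we get {epsilon, s, u}. So FIRST(<S>) = {epsilon, s, u}.

{epsilon, s, u}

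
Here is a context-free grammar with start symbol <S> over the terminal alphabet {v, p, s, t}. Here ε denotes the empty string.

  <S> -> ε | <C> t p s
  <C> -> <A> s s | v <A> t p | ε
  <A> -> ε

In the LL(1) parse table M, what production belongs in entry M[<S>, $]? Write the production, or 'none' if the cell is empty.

FIRST(<A>) = {ε}
FIRST(<C>) = {ε, s, v}  (via <A> s s)
FIRST(<S>) = {ε, s, t, v}  (via <C> t p s)
FOLLOW(<S>) includes $ since <S> is the start symbol.
FOLLOW(<S>): <S> appears on no right-hand side. Thus FOLLOW(<S>) = {$}.
For <S> -> ε: FIRST(ε) = {ε}, so it goes in M[<S>, t] for t ∈ {}; since ε ∈ FIRST, also for every t ∈ FOLLOW(<S>) = {$}.
For <S> -> <C> t p s: FIRST(<C> t p s) = {s, t, v}, so it goes in M[<S>, t] for t ∈ {s, t, v}.

<S> -> ε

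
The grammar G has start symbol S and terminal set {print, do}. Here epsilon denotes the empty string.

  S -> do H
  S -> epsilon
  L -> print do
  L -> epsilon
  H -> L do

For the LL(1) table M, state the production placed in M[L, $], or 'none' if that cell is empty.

FIRST(S) = {epsilon, do}
FIRST(L) = {epsilon, print}
FIRST(H) = {do, print}  (via L do)
FOLLOW(S) includes $ since S is the start symbol.
FOLLOW(L): in H->L do, L is followed by do with FIRST {do}. Thus FOLLOW(L) = {do}.
For L -> print do: FIRST(print do) = {print}, so it goes in M[L, t] for t ∈ {print}.
For L -> epsilon: FIRST(epsilon) = {epsilon}, so it goes in M[L, t] for t ∈ {}; since epsilon ∈ FIRST, also for every t ∈ FOLLOW(L) = {do}.
None of these place a production in M[L, $].

none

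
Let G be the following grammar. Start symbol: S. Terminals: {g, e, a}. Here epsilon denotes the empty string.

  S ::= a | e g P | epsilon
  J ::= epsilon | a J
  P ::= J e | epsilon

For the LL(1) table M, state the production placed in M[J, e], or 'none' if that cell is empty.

J ::= epsilon

FIRST(S): from S::=a we get {a}; from S::=e g P we get {e}; from S::=epsilon we get {epsilon}. So FIRST(S) = {epsilon, a, e}.
FIRST(J): from J::=epsilon we get {epsilon}; from J::=a J we get {a}. So FIRST(J) = {epsilon, a}.
FIRST(P): from P::=J e we get {a, e}; from P::=epsilon we get {epsilon}. So FIRST(P) = {epsilon, a, e}.
FOLLOW(S) includes $ since S is the start symbol.
FOLLOW(J): in J::=a J, the suffix after J is empty (adds nothing new); in P::=J e, J is followed by e with FIRST {e}. Thus FOLLOW(J) = {e}.
For J ::= epsilon: FIRST(epsilon) = {epsilon}, so it goes in M[J, t] for t ∈ {}; since epsilon ∈ FIRST, also for every t ∈ FOLLOW(J) = {e}.
For J ::= a J: FIRST(a J) = {a}, so it goes in M[J, t] for t ∈ {a}.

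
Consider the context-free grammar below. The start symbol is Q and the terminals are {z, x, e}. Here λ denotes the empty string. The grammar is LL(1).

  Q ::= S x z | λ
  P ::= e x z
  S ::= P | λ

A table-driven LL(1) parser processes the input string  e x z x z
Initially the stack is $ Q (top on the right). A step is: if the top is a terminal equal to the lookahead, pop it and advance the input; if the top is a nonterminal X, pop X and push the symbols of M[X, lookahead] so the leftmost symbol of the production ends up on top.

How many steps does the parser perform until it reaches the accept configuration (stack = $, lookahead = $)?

8

     Stack        Input        Action
  1  $ Q          e x z x z $  expand Q ::= S x z
  2  $ z x S      e x z x z $  expand S ::= P
  3  $ z x P      e x z x z $  expand P ::= e x z
  4  $ z x z x e  e x z x z $  match e
  5  $ z x z x    x z x z $    match x
  6  $ z x z      z x z $      match z
  7  $ z x        x z $        match x
  8  $ z          z $          match z
Accept reached after 8 steps.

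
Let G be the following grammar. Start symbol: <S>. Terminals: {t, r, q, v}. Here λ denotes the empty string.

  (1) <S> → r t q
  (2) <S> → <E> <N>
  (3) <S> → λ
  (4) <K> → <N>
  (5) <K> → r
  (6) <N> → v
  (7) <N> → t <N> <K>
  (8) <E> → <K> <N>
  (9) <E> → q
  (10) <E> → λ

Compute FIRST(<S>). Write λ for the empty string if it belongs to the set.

{λ, q, r, t, v}

FIRST(<N>): from <N>→v we get {v}; from <N>→t <N> <K> we get {t}. So FIRST(<N>) = {t, v}.
FIRST(<K>): from <K>→<N> we get {t, v}; from <K>→r we get {r}. So FIRST(<K>) = {r, t, v}.
FIRST(<E>): from <E>→<K> <N> we get {r, t, v}; from <E>→q we get {q}; from <E>→λ we get {λ}. So FIRST(<E>) = {λ, q, r, t, v}.
FIRST(<S>): from <S>→r t q we get {r}; from <S>→<E> <N> we get {q, r, t, v}; from <S>→λ we get {λ}. So FIRST(<S>) = {λ, q, r, t, v}.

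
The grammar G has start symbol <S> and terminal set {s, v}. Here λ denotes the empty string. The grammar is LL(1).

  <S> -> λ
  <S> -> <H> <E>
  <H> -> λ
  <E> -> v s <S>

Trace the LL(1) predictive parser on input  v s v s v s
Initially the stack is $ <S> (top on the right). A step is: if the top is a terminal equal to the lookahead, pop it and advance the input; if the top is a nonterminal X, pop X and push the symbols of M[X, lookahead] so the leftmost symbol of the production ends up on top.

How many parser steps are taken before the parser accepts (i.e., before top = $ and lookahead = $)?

16

step 1: stack=$ <S>  input=v s v s v s $  — expand <S> -> <H> <E>
step 2: stack=$ <E> <H>  input=v s v s v s $  — expand <H> -> λ
step 3: stack=$ <E>  input=v s v s v s $  — expand <E> -> v s <S>
step 4: stack=$ <S> s v  input=v s v s v s $  — match v
step 5: stack=$ <S> s  input=s v s v s $  — match s
step 6: stack=$ <S>  input=v s v s $  — expand <S> -> <H> <E>
step 7: stack=$ <E> <H>  input=v s v s $  — expand <H> -> λ
step 8: stack=$ <E>  input=v s v s $  — expand <E> -> v s <S>
step 9: stack=$ <S> s v  input=v s v s $  — match v
step 10: stack=$ <S> s  input=s v s $  — match s
step 11: stack=$ <S>  input=v s $  — expand <S> -> <H> <E>
step 12: stack=$ <E> <H>  input=v s $  — expand <H> -> λ
step 13: stack=$ <E>  input=v s $  — expand <E> -> v s <S>
step 14: stack=$ <S> s v  input=v s $  — match v
step 15: stack=$ <S> s  input=s $  — match s
step 16: stack=$ <S>  input=$  — expand <S> -> λ
Accept reached after 16 steps.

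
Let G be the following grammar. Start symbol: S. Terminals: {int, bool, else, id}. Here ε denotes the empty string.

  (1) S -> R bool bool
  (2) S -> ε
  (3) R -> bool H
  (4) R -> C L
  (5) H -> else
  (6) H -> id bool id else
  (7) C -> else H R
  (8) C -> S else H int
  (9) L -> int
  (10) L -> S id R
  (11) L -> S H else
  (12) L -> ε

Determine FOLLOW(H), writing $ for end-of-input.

{bool, else, id, int}

FIRST(H): from H->else we get {else}; from H->id bool id else we get {id}. So FIRST(H) = {else, id}.
FIRST(S): from S->R bool bool we get {bool, else}; from S->ε we get {ε}. So FIRST(S) = {ε, bool, else}.
FIRST(C): from C->else H R we get {else}; from C->S else H int we get {bool, else}. So FIRST(C) = {bool, else}.
FIRST(L): from L->int we get {int}; from L->S id R we get {bool, else, id}; from L->S H else we get {bool, else, id}; from L->ε we get {ε}. So FIRST(L) = {ε, bool, else, id, int}.
FIRST(R): from R->bool H we get {bool}; from R->C L we get {bool, else}. So FIRST(R) = {bool, else}.
FOLLOW(S) includes $ since S is the start symbol.
FOLLOW(S): in C->S else H int, S is followed by else H int with FIRST {else}; in L->S id R, S is followed by id R with FIRST {id}; in L->S H else, S is followed by H else with FIRST {else, id}. Thus FOLLOW(S) = {$, else, id}.
FOLLOW(R): in S->R bool bool, R is followed by bool bool with FIRST {bool}; in C->else H R, the suffix after R is empty, so FOLLOW(R) ⊇ FOLLOW(C) = {bool, else, id, int}; in L->S id R, the suffix after R is empty, so FOLLOW(R) ⊇ FOLLOW(L) = {bool, else, id, int}. Thus FOLLOW(R) = {bool, else, id, int}.
FOLLOW(H): in R->bool H, the suffix after H is empty, so FOLLOW(H) ⊇ FOLLOW(R) = {bool, else, id, int}; in C->else H R, H is followed by R with FIRST {bool, else}; in C->S else H int, H is followed by int with FIRST {int}; in L->S H else, H is followed by else with FIRST {else}. Thus FOLLOW(H) = {bool, else, id, int}.
FOLLOW(C): in R->C L, C is followed by L with FIRST {ε, bool, else, id, int}; in R->C L, the suffix after C is nullable, so FOLLOW(C) ⊇ FOLLOW(R) = {bool, else, id, int}. Thus FOLLOW(C) = {bool, else, id, int}.
FOLLOW(L): in R->C L, the suffix after L is empty, so FOLLOW(L) ⊇ FOLLOW(R) = {bool, else, id, int}. Thus FOLLOW(L) = {bool, else, id, int}.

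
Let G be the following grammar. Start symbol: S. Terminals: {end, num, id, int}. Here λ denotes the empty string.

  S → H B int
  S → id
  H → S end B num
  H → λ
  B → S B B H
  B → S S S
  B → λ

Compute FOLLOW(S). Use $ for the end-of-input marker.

FIRST(S) = {id, int}  (via H B int)
FIRST(H) = {λ, id, int}  (via S end B num)
FIRST(B) = {λ, id, int}  (via S B B H, S S S)
FOLLOW(S) includes $ since S is the start symbol.
FOLLOW(B): in S→H B int, B is followed by int with FIRST {int}; in H→S end B num, B is followed by num with FIRST {num}; in B→S B B H (occurrence 1), B is followed by B H with FIRST {λ, id, int}; in B→S B B H (occurrence 1), the suffix after B is nullable (adds nothing new); in B→S B B H (occurrence 2), B is followed by H with FIRST {λ, id, int}; in B→S B B H (occurrence 2), the suffix after B is nullable (adds nothing new). Thus FOLLOW(B) = {id, int, num}.
FOLLOW(S): in H→S end B num, S is followed by end B num with FIRST {end}; in B→S B B H, S is followed by B B H with FIRST {λ, id, int}; in B→S B B H, the suffix after S is nullable, so FOLLOW(S) ⊇ FOLLOW(B) = {id, int, num}; in B→S S S (occurrence 1), S is followed by S S with FIRST {id, int}; in B→S S S (occurrence 2), S is followed by S with FIRST {id, int}; in B→S S S (occurrence 3), the suffix after S is empty, so FOLLOW(S) ⊇ FOLLOW(B) = {id, int, num}. Thus FOLLOW(S) = {$, end, id, int, num}.
FOLLOW(H): in S→H B int, H is followed by B int with FIRST {id, int}; in B→S B B H, the suffix after H is empty, so FOLLOW(H) ⊇ FOLLOW(B) = {id, int, num}. Thus FOLLOW(H) = {id, int, num}.

{$, end, id, int, num}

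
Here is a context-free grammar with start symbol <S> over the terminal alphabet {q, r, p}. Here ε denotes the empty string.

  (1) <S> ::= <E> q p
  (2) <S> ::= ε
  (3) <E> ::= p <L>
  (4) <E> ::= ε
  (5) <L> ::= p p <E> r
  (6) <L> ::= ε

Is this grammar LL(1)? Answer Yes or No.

FIRST(<S>) = {ε, p, q}
FIRST(<E>) = {ε, p}
FIRST(<L>) = {ε, p}
FOLLOW(<S>) = {$}
FOLLOW(<E>) = {q, r}
FOLLOW(<L>) = {q, r}
Each cell of M receives at most one production.

Yes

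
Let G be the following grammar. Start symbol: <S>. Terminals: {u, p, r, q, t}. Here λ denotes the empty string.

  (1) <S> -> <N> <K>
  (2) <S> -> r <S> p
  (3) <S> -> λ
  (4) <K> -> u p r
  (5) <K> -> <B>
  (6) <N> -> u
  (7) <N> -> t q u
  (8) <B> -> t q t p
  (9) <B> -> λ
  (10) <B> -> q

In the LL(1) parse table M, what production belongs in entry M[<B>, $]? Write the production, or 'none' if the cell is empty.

FIRST(<N>): from <N>->u we get {u}; from <N>->t q u we get {t}. So FIRST(<N>) = {t, u}.
FIRST(<B>): from <B>->t q t p we get {t}; from <B>->λ we get {λ}; from <B>->q we get {q}. So FIRST(<B>) = {λ, q, t}.
FIRST(<S>): from <S>-><N> <K> we get {t, u}; from <S>->r <S> p we get {r}; from <S>->λ we get {λ}. So FIRST(<S>) = {λ, r, t, u}.
FIRST(<K>): from <K>->u p r we get {u}; from <K>-><B> we get {λ, q, t}. So FIRST(<K>) = {λ, q, t, u}.
FOLLOW(<S>) includes $ since <S> is the start symbol.
FOLLOW(<K>): in <S>-><N> <K>, the suffix after <K> is empty, so FOLLOW(<K>) ⊇ FOLLOW(<S>) = {$, p}. Thus FOLLOW(<K>) = {$, p}.
FOLLOW(<B>): in <K>-><B>, the suffix after <B> is empty, so FOLLOW(<B>) ⊇ FOLLOW(<K>) = {$, p}. Thus FOLLOW(<B>) = {$, p}.
For <B> -> t q t p: FIRST(t q t p) = {t}, so it goes in M[<B>, t] for t ∈ {t}.
For <B> -> λ: FIRST(λ) = {λ}, so it goes in M[<B>, t] for t ∈ {}; since λ ∈ FIRST, also for every t ∈ FOLLOW(<B>) = {$, p}.
For <B> -> q: FIRST(q) = {q}, so it goes in M[<B>, t] for t ∈ {q}.

<B> -> λ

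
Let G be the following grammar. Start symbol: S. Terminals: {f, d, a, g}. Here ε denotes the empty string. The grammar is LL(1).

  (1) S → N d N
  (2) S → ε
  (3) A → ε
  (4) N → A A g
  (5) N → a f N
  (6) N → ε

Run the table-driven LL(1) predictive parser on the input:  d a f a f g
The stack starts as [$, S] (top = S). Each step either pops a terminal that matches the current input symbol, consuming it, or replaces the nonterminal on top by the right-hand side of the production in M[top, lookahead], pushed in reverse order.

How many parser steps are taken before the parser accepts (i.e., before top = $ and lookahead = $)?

step 1: stack=$ S  input=d a f a f g $  — expand S → N d N
step 2: stack=$ N d N  input=d a f a f g $  — expand N → ε
step 3: stack=$ N d  input=d a f a f g $  — match d
step 4: stack=$ N  input=a f a f g $  — expand N → a f N
step 5: stack=$ N f a  input=a f a f g $  — match a
step 6: stack=$ N f  input=f a f g $  — match f
step 7: stack=$ N  input=a f g $  — expand N → a f N
step 8: stack=$ N f a  input=a f g $  — match a
step 9: stack=$ N f  input=f g $  — match f
step 10: stack=$ N  input=g $  — expand N → A A g
step 11: stack=$ g A A  input=g $  — expand A → ε
step 12: stack=$ g A  input=g $  — expand A → ε
step 13: stack=$ g  input=g $  — match g
Accept reached after 13 steps.

13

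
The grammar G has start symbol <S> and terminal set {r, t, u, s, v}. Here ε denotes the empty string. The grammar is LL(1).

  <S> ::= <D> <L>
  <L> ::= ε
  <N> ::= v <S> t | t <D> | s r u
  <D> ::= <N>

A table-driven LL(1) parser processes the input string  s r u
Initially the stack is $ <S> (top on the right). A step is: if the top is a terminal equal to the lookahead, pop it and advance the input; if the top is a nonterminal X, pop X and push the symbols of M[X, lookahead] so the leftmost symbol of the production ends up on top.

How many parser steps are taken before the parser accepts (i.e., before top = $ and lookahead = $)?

7

step 1: stack=$ <S>  input=s r u $  — expand <S> ::= <D> <L>
step 2: stack=$ <L> <D>  input=s r u $  — expand <D> ::= <N>
step 3: stack=$ <L> <N>  input=s r u $  — expand <N> ::= s r u
step 4: stack=$ <L> u r s  input=s r u $  — match s
step 5: stack=$ <L> u r  input=r u $  — match r
step 6: stack=$ <L> u  input=u $  — match u
step 7: stack=$ <L>  input=$  — expand <L> ::= ε
Accept reached after 7 steps.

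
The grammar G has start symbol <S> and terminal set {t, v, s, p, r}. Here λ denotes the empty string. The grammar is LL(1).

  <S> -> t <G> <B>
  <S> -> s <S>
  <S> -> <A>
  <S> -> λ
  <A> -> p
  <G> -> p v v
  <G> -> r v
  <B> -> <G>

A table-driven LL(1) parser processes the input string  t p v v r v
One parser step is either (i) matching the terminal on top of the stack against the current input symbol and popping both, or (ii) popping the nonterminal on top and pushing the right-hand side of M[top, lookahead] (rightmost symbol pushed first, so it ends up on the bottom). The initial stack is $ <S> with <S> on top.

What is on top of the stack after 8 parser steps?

     Stack        Input          Action
  1  $ <S>        t p v v r v $  expand <S> -> t <G> <B>
  2  $ <B> <G> t  t p v v r v $  match t
  3  $ <B> <G>    p v v r v $    expand <G> -> p v v
  4  $ <B> v v p  p v v r v $    match p
  5  $ <B> v v    v v r v $      match v
  6  $ <B> v      v r v $        match v
  7  $ <B>        r v $          expand <B> -> <G>
  8  $ <G>        r v $          expand <G> -> r v
Stack after step 8: $ v r (top = r).

r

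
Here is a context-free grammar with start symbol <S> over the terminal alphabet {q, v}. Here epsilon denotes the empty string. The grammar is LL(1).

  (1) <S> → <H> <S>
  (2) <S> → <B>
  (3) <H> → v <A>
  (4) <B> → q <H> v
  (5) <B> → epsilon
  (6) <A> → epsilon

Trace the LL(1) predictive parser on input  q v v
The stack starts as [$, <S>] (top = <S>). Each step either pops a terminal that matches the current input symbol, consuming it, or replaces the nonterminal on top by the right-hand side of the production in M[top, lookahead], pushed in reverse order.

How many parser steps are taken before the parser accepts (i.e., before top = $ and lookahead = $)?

     Stack      Input    Action
  1  $ <S>      q v v $  expand <S> → <B>
  2  $ <B>      q v v $  expand <B> → q <H> v
  3  $ v <H> q  q v v $  match q
  4  $ v <H>    v v $    expand <H> → v <A>
  5  $ v <A> v  v v $    match v
  6  $ v <A>    v $      expand <A> → epsilon
  7  $ v        v $      match v
Accept reached after 7 steps.

7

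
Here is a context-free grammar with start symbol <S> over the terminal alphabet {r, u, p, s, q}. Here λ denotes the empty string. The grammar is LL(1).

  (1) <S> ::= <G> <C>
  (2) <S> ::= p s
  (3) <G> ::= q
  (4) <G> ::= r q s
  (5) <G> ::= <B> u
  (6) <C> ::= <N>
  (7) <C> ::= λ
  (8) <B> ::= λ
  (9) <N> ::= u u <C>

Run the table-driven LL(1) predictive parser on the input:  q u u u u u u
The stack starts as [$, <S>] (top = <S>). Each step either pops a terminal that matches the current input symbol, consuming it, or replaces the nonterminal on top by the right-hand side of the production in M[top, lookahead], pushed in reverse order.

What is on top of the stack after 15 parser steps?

<C>

      Stack      Input            Action
   1  $ <S>      q u u u u u u $  expand <S> ::= <G> <C>
   2  $ <C> <G>  q u u u u u u $  expand <G> ::= q
   3  $ <C> q    q u u u u u u $  match q
   4  $ <C>      u u u u u u $    expand <C> ::= <N>
   5  $ <N>      u u u u u u $    expand <N> ::= u u <C>
   6  $ <C> u u  u u u u u u $    match u
   7  $ <C> u    u u u u u $      match u
   8  $ <C>      u u u u $        expand <C> ::= <N>
   9  $ <N>      u u u u $        expand <N> ::= u u <C>
  10  $ <C> u u  u u u u $        match u
  11  $ <C> u    u u u $          match u
  12  $ <C>      u u $            expand <C> ::= <N>
  13  $ <N>      u u $            expand <N> ::= u u <C>
  14  $ <C> u u  u u $            match u
  15  $ <C> u    u $              match u
Stack after step 15: $ <C> (top = <C>).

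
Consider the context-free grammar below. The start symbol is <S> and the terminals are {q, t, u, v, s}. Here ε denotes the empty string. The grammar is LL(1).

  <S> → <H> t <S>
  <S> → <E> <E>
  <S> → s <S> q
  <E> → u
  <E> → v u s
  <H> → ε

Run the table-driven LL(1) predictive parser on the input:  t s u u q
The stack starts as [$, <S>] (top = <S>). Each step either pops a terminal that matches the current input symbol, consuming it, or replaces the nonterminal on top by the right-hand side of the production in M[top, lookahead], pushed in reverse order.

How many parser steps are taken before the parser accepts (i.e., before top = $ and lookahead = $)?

11

step 1: stack=$ <S>  input=t s u u q $  — expand <S> → <H> t <S>
step 2: stack=$ <S> t <H>  input=t s u u q $  — expand <H> → ε
step 3: stack=$ <S> t  input=t s u u q $  — match t
step 4: stack=$ <S>  input=s u u q $  — expand <S> → s <S> q
step 5: stack=$ q <S> s  input=s u u q $  — match s
step 6: stack=$ q <S>  input=u u q $  — expand <S> → <E> <E>
step 7: stack=$ q <E> <E>  input=u u q $  — expand <E> → u
step 8: stack=$ q <E> u  input=u u q $  — match u
step 9: stack=$ q <E>  input=u q $  — expand <E> → u
step 10: stack=$ q u  input=u q $  — match u
step 11: stack=$ q  input=q $  — match q
Accept reached after 11 steps.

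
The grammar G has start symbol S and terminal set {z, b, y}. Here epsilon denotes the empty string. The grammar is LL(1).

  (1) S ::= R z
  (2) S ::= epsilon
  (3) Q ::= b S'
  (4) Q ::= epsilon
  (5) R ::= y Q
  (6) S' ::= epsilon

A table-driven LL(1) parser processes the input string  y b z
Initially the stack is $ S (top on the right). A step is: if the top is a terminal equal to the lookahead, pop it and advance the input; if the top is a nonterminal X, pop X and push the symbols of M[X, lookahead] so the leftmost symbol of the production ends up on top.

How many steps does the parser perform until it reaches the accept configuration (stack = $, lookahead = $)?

7

step 1: stack=$ S  input=y b z $  — expand S ::= R z
step 2: stack=$ z R  input=y b z $  — expand R ::= y Q
step 3: stack=$ z Q y  input=y b z $  — match y
step 4: stack=$ z Q  input=b z $  — expand Q ::= b S'
step 5: stack=$ z S' b  input=b z $  — match b
step 6: stack=$ z S'  input=z $  — expand S' ::= epsilon
step 7: stack=$ z  input=z $  — match z
Accept reached after 7 steps.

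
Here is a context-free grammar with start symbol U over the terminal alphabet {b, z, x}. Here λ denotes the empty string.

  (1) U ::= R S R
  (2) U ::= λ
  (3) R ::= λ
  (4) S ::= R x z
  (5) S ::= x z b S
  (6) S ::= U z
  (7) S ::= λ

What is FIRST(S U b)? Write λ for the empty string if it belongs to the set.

{b, x, z}

FIRST(R): from R::=λ we get {λ}. So FIRST(R) = {λ}.
FIRST(U): from U::=R S R we get {λ, x, z}; from U::=λ we get {λ}. So FIRST(U) = {λ, x, z}.
FIRST(S): from S::=R x z we get {x}; from S::=x z b S we get {x}; from S::=U z we get {x, z}; from S::=λ we get {λ}. So FIRST(S) = {λ, x, z}.
FIRST(S U b): take FIRST of each symbol in turn, carrying on past any symbol whose FIRST contains λ; result {b, x, z}.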